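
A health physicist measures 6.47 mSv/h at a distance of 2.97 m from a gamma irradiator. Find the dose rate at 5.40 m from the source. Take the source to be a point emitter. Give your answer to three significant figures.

Intensity scales as (d₁/d₂)², so the rate at 5.40 m is
(2.97/5.40)² = 0.3025, so 6.47 × 0.3025 = 1.957 mSv/h.

1.96 mSv/h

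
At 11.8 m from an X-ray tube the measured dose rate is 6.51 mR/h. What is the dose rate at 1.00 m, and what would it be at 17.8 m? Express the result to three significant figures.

906 mR/h; 2.86 mR/h

Using I₁d₁² = I₂d₂²,
At 1.00 m: (11.8/1.00)² = 139.2, so 6.51 × 139.2 = 906.2 mR/h
At 17.8 m: (1.00/17.8)² = 0.003156, so 906.2 × 0.003156 = 2.860 mR/h.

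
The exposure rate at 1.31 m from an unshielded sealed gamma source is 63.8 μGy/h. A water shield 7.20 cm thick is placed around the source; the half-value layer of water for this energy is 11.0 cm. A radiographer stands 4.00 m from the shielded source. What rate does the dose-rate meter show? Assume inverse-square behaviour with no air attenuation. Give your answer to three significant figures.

4.35 μGy/h

Distance alone: 63.8 × (1.31/4.00)² = 63.8 × 0.1073 = 6.846 μGy/h.
Shield: 7.20/11.0 = 0.6545 half-value layers → attenuation 2^(−0.6545) = 0.6353.
Combined: 6.846 × 0.6353 = 4.349 μGy/h.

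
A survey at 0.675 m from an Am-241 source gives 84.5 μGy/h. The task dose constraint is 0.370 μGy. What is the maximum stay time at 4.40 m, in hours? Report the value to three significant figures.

0.186 h

Intensity scales as (d₁/d₂)², so rate at 4.40 m:
(0.675/4.40)² = 0.02353, so 84.5 × 0.02353 = 1.988 μGy/h.
Stay time = 0.370 μGy ÷ 1.988 μGy/h = 0.1861 h.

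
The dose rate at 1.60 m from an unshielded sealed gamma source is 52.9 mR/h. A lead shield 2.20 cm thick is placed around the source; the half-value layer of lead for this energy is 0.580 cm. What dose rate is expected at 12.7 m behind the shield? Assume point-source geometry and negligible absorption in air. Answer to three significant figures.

0.0606 mR/h

Distance alone: (1.60/12.7)² = 0.01587, so 52.9 × 0.01587 = 0.8395 mR/h.
Shield: 2.20/0.580 = 3.793 half-value layers → attenuation 2^(−3.793) = 0.07214.
Combined: 0.8395 × 0.07214 = 0.06056 mR/h.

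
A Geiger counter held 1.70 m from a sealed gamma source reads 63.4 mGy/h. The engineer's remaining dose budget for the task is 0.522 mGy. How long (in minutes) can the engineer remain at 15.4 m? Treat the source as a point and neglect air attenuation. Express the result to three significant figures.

Since intensity falls as 1/r², rate at 15.4 m:
63.4 × (1.70/15.4)² = 63.4 × 0.01219 = 0.7728 mGy/h.
Stay time = 0.522 mGy ÷ 0.7728 mGy/h = 0.6755 h = 40.53 min.

40.5 min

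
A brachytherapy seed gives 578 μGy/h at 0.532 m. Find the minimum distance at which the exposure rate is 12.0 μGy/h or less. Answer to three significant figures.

By the inverse-square law, d₂ = d₁·√(I₁/I₂).
I₁/I₂ = 578/12.0 = 48.17, so d₂ = 0.532 × √48.17 = 3.692 m.

3.69 m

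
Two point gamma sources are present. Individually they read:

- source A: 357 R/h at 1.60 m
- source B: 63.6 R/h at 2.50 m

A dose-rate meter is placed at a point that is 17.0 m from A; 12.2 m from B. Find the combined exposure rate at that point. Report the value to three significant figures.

By superposition, sum each source's inverse-square contribution:
A: 357 × (1.60/17.0)² = 3.162 R/h
B: 63.6 × (2.50/12.2)² = 2.671 R/h
Total = 3.162 + 2.671 = 5.833 R/h.

5.83 R/h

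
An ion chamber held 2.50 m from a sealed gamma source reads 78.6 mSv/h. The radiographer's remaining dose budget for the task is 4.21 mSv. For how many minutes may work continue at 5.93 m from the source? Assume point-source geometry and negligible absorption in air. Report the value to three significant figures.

18.1 min

Intensity scales as (d₁/d₂)², so rate at 5.93 m:
78.6 × (2.50/5.93)² = 78.6 × 0.1777 = 13.97 mSv/h.
Stay time = 4.21 mSv ÷ 13.97 mSv/h = 0.3014 h = 18.08 min.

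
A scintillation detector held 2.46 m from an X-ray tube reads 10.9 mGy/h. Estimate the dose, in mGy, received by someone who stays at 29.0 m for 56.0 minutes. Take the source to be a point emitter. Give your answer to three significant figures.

0.0732 mGy

Applying the 1/r² law, rate at 29.0 m:
10.9 × (2.46/29.0)² = 10.9 × 0.007196 = 0.07844 mGy/h.
Dose = rate × time = 0.07844 mGy/h × 0.9333 h = 0.07321 mGy.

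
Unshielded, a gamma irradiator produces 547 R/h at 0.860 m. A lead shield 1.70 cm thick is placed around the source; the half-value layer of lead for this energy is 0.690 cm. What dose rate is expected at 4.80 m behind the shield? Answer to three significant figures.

3.18 R/h

Distance alone: 547 × (0.860/4.80)² = 547 × 0.03210 = 17.56 R/h.
Shield: 1.70/0.690 = 2.464 half-value layers → attenuation 2^(−2.464) = 0.1812.
Combined: 17.56 × 0.1812 = 3.182 R/h.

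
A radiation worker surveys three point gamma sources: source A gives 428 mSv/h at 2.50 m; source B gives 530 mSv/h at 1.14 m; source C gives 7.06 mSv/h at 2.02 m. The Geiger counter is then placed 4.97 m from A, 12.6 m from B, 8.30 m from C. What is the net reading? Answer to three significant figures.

113 mSv/h

By superposition, sum each source's inverse-square contribution:
A: 428 × (2.50/4.97)² = 108.3 mSv/h
B: 530 × (1.14/12.6)² = 4.339 mSv/h
C: 7.06 × (2.02/8.30)² = 0.4182 mSv/h
Total = 108.3 + 4.339 + 0.4182 = 113.1 mSv/h.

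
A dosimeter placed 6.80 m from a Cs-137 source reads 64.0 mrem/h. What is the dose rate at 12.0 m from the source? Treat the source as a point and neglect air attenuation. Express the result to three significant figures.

Using I₁d₁² = I₂d₂², scaling from 6.80 m to 12.0 m:
64.0 × (6.80/12.0)² = 64.0 × 0.3211 = 20.55 mrem/h.

20.6 mrem/h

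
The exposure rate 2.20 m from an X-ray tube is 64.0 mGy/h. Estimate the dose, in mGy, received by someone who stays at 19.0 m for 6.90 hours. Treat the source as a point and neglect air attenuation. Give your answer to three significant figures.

5.92 mGy

Using I₁d₁² = I₂d₂², rate at 19.0 m:
64.0 × (2.20/19.0)² = 64.0 × 0.01341 = 0.8582 mGy/h.
Dose = rate × time = 0.8582 mGy/h × 6.900 h = 5.922 mGy.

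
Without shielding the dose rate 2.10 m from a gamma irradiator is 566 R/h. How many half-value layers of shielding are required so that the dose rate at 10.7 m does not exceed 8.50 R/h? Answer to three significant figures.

At 10.7 m, distance alone gives 566 × (2.10/10.7)² = 566 × 0.03852 = 21.80 R/h.
Further attenuation needed: 21.80/8.50 = 2.565.
n = log₂(2.565) = 1.359 half-value layers.

1.36 half-value layers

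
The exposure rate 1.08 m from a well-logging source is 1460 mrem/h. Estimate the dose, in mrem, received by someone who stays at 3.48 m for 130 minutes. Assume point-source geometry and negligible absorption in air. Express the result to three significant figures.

Intensity scales as (d₁/d₂)², so rate at 3.48 m:
(1.08/3.48)² = 0.09631, so 1460 × 0.09631 = 140.6 mrem/h.
Dose = rate × time = 140.6 mrem/h × 2.167 h = 304.7 mrem.

305 mrem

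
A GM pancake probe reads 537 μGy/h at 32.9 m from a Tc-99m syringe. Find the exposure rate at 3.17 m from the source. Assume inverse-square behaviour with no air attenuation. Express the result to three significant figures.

Since intensity falls as 1/r², the rate at 3.17 m is
537 × (32.9/3.17)² = 537 × 107.7 = 57830 μGy/h.

57800 μGy/h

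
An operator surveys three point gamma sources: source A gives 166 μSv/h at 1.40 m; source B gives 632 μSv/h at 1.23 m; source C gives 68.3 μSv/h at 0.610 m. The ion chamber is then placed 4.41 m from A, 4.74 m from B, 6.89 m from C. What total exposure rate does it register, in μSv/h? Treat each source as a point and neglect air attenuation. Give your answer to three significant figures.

59.8 μSv/h

Each source contributes Iᵢ·(dᵢ/rᵢ)²; contributions add.
A: 166 × (1.40/4.41)² = 16.73 μSv/h
B: 632 × (1.23/4.74)² = 42.56 μSv/h
C: 68.3 × (0.610/6.89)² = 0.5354 μSv/h
Total = 16.73 + 42.56 + 0.5354 = 59.83 μSv/h.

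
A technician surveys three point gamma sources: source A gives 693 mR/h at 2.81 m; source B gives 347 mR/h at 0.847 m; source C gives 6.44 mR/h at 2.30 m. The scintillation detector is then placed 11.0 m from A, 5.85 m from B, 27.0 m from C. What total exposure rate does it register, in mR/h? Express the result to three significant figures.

Each source contributes Iᵢ·(dᵢ/rᵢ)²; contributions add.
A: 693 × (2.81/11.0)² = 45.22 mR/h
B: 347 × (0.847/5.85)² = 7.274 mR/h
C: 6.44 × (2.30/27.0)² = 0.04673 mR/h
Total = 45.22 + 7.274 + 0.04673 = 52.54 mR/h.

52.5 mR/h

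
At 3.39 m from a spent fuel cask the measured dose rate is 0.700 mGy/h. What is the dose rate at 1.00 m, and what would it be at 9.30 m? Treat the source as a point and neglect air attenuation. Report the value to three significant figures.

8.04 mGy/h; 0.0930 mGy/h

By the inverse-square law,
At 1.00 m: 0.700 × (3.39/1.00)² = 0.700 × 11.49 = 8.043 mGy/h
At 9.30 m: (1.00/9.30)² = 0.01156, so 8.043 × 0.01156 = 0.09298 mGy/h.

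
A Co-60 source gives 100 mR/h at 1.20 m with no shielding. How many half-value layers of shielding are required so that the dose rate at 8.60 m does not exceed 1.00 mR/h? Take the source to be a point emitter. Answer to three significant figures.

At 8.60 m, distance alone gives (1.20/8.60)² = 0.01947, so 100 × 0.01947 = 1.947 mR/h.
Further attenuation needed: 1.947/1.00 = 1.947.
n = log₂(1.947) = 0.9613 half-value layers.

0.961 half-value layers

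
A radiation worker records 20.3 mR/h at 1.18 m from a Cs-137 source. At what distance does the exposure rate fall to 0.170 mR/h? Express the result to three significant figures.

12.9 m

Using I₁d₁² = I₂d₂², d₂ = d₁·√(I₁/I₂).
I₁/I₂ = 20.3/0.170 = 119.4, so d₂ = 1.18 × √119.4 = 12.89 m.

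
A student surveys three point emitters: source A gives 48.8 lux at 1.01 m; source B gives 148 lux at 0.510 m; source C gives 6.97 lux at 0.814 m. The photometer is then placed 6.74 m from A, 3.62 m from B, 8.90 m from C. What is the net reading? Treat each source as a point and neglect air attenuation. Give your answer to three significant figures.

4.09 lux

By superposition, sum each source's inverse-square contribution:
A: 48.8 × (1.01/6.74)² = 1.096 lux
B: 148 × (0.510/3.62)² = 2.938 lux
C: 6.97 × (0.814/8.90)² = 0.05830 lux
Total = 1.096 + 2.938 + 0.05830 = 4.092 lux.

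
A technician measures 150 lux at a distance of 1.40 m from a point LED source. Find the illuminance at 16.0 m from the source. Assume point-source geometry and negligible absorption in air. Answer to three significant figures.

1.15 lux

Applying the 1/r² law, the rate at 16.0 m is
(1.40/16.0)² = 0.007656, so 150 × 0.007656 = 1.148 lux.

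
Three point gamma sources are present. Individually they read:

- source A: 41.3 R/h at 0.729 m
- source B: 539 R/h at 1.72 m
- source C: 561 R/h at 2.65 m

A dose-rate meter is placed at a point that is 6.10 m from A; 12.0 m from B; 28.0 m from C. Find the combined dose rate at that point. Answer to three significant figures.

16.7 R/h

Each source contributes Iᵢ·(dᵢ/rᵢ)²; contributions add.
A: 41.3 × (0.729/6.10)² = 0.5899 R/h
B: 539 × (1.72/12.0)² = 11.07 R/h
C: 561 × (2.65/28.0)² = 5.025 R/h
Total = 0.5899 + 11.07 + 5.025 = 16.68 R/h.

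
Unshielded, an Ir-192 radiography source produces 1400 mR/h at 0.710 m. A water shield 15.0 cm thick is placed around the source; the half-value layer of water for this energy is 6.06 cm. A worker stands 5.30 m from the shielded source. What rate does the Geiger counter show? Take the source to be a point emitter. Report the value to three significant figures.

4.52 mR/h

Distance alone: (0.710/5.30)² = 0.01795, so 1400 × 0.01795 = 25.13 mR/h.
Shield: 15.0/6.06 = 2.475 half-value layers → attenuation 2^(−2.475) = 0.1799.
Combined: 25.13 × 0.1799 = 4.521 mR/h.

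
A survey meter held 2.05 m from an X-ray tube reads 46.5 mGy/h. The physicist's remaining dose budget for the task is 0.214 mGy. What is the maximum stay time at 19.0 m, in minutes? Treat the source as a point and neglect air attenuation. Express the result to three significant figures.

23.7 min

Using I₁d₁² = I₂d₂², rate at 19.0 m:
(2.05/19.0)² = 0.01164, so 46.5 × 0.01164 = 0.5413 mGy/h.
Stay time = 0.214 mGy ÷ 0.5413 mGy/h = 0.3953 h = 23.72 min.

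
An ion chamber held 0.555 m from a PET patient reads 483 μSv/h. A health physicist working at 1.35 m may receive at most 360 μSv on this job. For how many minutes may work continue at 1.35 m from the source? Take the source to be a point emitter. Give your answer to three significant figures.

265 min

By the inverse-square law, rate at 1.35 m:
483 × (0.555/1.35)² = 483 × 0.1690 = 81.63 μSv/h.
Stay time = 360 μSv ÷ 81.63 μSv/h = 4.410 h = 264.6 min.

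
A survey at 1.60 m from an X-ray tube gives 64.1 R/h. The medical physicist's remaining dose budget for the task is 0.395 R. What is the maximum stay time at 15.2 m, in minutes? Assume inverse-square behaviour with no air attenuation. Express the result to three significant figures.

33.4 min

Intensity scales as (d₁/d₂)², so rate at 15.2 m:
(1.60/15.2)² = 0.01108, so 64.1 × 0.01108 = 0.7102 R/h.
Stay time = 0.395 R ÷ 0.7102 R/h = 0.5562 h = 33.37 min.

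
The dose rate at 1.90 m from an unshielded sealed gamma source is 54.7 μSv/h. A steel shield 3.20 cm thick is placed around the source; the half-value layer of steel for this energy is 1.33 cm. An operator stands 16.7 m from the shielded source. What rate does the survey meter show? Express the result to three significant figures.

Distance alone: (1.90/16.7)² = 0.01294, so 54.7 × 0.01294 = 0.7078 μSv/h.
Shield: 3.20/1.33 = 2.406 half-value layers → attenuation 2^(−2.406) = 0.1887.
Combined: 0.7078 × 0.1887 = 0.1336 μSv/h.

0.134 μSv/h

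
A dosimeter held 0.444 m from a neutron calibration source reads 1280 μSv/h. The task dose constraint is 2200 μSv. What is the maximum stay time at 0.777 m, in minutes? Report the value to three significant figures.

Using I₁d₁² = I₂d₂², rate at 0.777 m:
(0.444/0.777)² = 0.3265, so 1280 × 0.3265 = 417.9 μSv/h.
Stay time = 2200 μSv ÷ 417.9 μSv/h = 5.264 h = 315.8 min.

316 min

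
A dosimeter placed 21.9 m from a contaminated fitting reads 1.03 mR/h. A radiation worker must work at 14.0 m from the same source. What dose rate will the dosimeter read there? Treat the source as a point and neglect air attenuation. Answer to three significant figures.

2.52 mR/h

Using I₁d₁² = I₂d₂², scaling from 21.9 m to 14.0 m:
(21.9/14.0)² = 2.447, so 1.03 × 2.447 = 2.520 mR/h.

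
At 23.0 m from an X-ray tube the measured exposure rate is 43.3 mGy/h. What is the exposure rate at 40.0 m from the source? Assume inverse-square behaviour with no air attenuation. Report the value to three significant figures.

14.3 mGy/h

Since intensity falls as 1/r², scaling from 23.0 m to 40.0 m:
(23.0/40.0)² = 0.3306, so 43.3 × 0.3306 = 14.31 mGy/h.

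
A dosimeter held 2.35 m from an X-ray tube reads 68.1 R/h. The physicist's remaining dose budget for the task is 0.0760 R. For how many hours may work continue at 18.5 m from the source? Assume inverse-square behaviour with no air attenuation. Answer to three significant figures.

0.0692 h

Since intensity falls as 1/r², rate at 18.5 m:
68.1 × (2.35/18.5)² = 68.1 × 0.01614 = 1.099 R/h.
Stay time = 0.0760 R ÷ 1.099 R/h = 0.06915 h.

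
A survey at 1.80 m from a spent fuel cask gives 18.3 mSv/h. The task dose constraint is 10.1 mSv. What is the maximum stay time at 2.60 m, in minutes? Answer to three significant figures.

69.1 min

Since intensity falls as 1/r², rate at 2.60 m:
(1.80/2.60)² = 0.4793, so 18.3 × 0.4793 = 8.771 mSv/h.
Stay time = 10.1 mSv ÷ 8.771 mSv/h = 1.152 h = 69.12 min.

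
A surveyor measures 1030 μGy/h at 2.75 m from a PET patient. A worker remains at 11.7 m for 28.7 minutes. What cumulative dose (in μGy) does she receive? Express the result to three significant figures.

Applying the 1/r² law, rate at 11.7 m:
(2.75/11.7)² = 0.05525, so 1030 × 0.05525 = 56.91 μGy/h.
Dose = rate × time = 56.91 μGy/h × 0.4783 h = 27.22 μGy.

27.2 μGy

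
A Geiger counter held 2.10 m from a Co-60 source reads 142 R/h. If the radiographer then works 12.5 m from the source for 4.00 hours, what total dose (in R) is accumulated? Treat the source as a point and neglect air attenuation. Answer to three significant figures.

Applying the 1/r² law, rate at 12.5 m:
(2.10/12.5)² = 0.02822, so 142 × 0.02822 = 4.007 R/h.
Dose = rate × time = 4.007 R/h × 4.000 h = 16.03 R.

16.0 R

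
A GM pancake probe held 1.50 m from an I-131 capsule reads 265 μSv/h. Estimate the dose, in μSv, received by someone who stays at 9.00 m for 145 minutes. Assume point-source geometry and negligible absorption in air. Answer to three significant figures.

17.8 μSv

Using I₁d₁² = I₂d₂², rate at 9.00 m:
(1.50/9.00)² = 0.02778, so 265 × 0.02778 = 7.362 μSv/h.
Dose = rate × time = 7.362 μSv/h × 2.417 h = 17.79 μSv.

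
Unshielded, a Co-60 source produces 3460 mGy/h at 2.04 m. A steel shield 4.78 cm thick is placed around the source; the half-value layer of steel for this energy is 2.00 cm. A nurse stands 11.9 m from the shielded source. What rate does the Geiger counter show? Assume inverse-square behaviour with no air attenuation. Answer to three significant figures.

Distance alone: 3460 × (2.04/11.9)² = 3460 × 0.02939 = 101.7 mGy/h.
Shield: 4.78/2.00 = 2.390 half-value layers → attenuation 2^(−2.390) = 0.1908.
Combined: 101.7 × 0.1908 = 19.40 mGy/h.

19.4 mGy/h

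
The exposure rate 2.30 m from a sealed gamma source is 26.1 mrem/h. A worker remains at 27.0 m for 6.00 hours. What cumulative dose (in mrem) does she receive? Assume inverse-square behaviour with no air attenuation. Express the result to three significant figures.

By the inverse-square law, rate at 27.0 m:
26.1 × (2.30/27.0)² = 26.1 × 0.007257 = 0.1894 mrem/h.
Dose = rate × time = 0.1894 mrem/h × 6.000 h = 1.136 mrem.

1.14 mrem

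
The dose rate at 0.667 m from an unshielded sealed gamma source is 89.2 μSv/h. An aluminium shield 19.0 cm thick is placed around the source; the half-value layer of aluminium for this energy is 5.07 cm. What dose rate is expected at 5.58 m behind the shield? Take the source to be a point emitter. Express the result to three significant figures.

Distance alone: (0.667/5.58)² = 0.01429, so 89.2 × 0.01429 = 1.275 μSv/h.
Shield: 19.0/5.07 = 3.748 half-value layers → attenuation 2^(−3.748) = 0.07443.
Combined: 1.275 × 0.07443 = 0.09490 μSv/h.

0.0949 μSv/h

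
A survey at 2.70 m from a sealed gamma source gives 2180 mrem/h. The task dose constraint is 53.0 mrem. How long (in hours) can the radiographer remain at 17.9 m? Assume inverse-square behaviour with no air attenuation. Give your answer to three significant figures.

By the inverse-square law, rate at 17.9 m:
(2.70/17.9)² = 0.02275, so 2180 × 0.02275 = 49.59 mrem/h.
Stay time = 53.0 mrem ÷ 49.59 mrem/h = 1.069 h.

1.07 h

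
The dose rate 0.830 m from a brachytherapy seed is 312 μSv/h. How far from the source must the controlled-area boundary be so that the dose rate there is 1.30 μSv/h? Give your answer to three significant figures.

Since intensity falls as 1/r², d₂ = d₁·√(I₁/I₂).
I₁/I₂ = 312/1.30 = 240.0, so d₂ = 0.830 × √240.0 = 12.86 m.

12.9 m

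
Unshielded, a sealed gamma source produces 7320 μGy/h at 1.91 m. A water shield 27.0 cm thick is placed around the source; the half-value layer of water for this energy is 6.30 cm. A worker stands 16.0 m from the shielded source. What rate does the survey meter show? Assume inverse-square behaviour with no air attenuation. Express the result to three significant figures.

Distance alone: 7320 × (1.91/16.0)² = 7320 × 0.01425 = 104.3 μGy/h.
Shield: 27.0/6.30 = 4.286 half-value layers → attenuation 2^(−4.286) = 0.05126.
Combined: 104.3 × 0.05126 = 5.346 μGy/h.

5.35 μGy/h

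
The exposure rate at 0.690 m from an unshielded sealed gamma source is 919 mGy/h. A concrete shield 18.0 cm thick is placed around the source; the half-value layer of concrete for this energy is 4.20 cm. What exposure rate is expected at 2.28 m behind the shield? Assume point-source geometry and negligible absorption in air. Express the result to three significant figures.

Distance alone: 919 × (0.690/2.28)² = 919 × 0.09159 = 84.17 mGy/h.
Shield: 18.0/4.20 = 4.286 half-value layers → attenuation 2^(−4.286) = 0.05126.
Combined: 84.17 × 0.05126 = 4.315 mGy/h.

4.32 mGy/h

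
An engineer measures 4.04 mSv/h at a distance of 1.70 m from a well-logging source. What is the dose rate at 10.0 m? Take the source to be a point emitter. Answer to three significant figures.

0.117 mSv/h

By the inverse-square law, the rate at 10.0 m is
4.04 × (1.70/10.0)² = 4.04 × 0.02890 = 0.1168 mSv/h.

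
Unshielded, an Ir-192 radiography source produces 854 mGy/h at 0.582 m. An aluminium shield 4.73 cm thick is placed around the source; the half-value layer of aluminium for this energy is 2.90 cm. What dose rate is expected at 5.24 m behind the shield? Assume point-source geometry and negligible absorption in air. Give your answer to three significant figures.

3.40 mGy/h

Distance alone: (0.582/5.24)² = 0.01234, so 854 × 0.01234 = 10.54 mGy/h.
Shield: 4.73/2.90 = 1.631 half-value layers → attenuation 2^(−1.631) = 0.3229.
Combined: 10.54 × 0.3229 = 3.403 mGy/h.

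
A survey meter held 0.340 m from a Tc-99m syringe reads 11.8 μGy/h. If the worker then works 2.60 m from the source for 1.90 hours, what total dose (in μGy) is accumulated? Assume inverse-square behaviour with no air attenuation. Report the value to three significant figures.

Intensity scales as (d₁/d₂)², so rate at 2.60 m:
(0.340/2.60)² = 0.01710, so 11.8 × 0.01710 = 0.2018 μGy/h.
Dose = rate × time = 0.2018 μGy/h × 1.900 h = 0.3834 μGy.

0.383 μGy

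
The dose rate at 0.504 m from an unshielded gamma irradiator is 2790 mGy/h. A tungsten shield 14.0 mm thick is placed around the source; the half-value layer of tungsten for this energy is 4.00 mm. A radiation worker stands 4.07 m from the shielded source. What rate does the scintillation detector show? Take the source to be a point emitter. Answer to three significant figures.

3.78 mGy/h

Distance alone: (0.504/4.07)² = 0.01533, so 2790 × 0.01533 = 42.77 mGy/h.
Shield: 14.0/4.00 = 3.500 half-value layers → attenuation 2^(−3.500) = 0.08839.
Combined: 42.77 × 0.08839 = 3.780 mGy/h.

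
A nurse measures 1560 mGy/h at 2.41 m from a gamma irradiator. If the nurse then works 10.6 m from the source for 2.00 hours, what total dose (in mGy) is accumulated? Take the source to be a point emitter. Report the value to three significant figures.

161 mGy

Intensity scales as (d₁/d₂)², so rate at 10.6 m:
1560 × (2.41/10.6)² = 1560 × 0.05169 = 80.64 mGy/h.
Dose = rate × time = 80.64 mGy/h × 2.000 h = 161.3 mGy.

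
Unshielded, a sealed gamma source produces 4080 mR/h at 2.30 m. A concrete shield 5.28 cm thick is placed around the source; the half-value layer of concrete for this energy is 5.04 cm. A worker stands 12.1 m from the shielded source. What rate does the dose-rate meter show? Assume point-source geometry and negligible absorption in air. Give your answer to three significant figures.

Distance alone: (2.30/12.1)² = 0.03613, so 4080 × 0.03613 = 147.4 mR/h.
Shield: 5.28/5.04 = 1.048 half-value layers → attenuation 2^(−1.048) = 0.4836.
Combined: 147.4 × 0.4836 = 71.28 mR/h.

71.3 mR/h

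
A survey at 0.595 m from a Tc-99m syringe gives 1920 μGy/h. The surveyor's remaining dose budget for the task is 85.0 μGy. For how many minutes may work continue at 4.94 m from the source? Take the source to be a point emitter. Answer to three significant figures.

By the inverse-square law, rate at 4.94 m:
(0.595/4.94)² = 0.01451, so 1920 × 0.01451 = 27.86 μGy/h.
Stay time = 85.0 μGy ÷ 27.86 μGy/h = 3.051 h = 183.1 min.

183 min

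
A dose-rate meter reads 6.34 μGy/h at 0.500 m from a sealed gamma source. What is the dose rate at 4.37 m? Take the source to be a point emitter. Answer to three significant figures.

0.0830 μGy/h

By the inverse-square law, the rate at 4.37 m is
(0.500/4.37)² = 0.01309, so 6.34 × 0.01309 = 0.08299 μGy/h.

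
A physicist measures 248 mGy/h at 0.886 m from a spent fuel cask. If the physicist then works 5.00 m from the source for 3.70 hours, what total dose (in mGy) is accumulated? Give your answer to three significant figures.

28.8 mGy

By the inverse-square law, rate at 5.00 m:
(0.886/5.00)² = 0.03140, so 248 × 0.03140 = 7.787 mGy/h.
Dose = rate × time = 7.787 mGy/h × 3.700 h = 28.81 mGy.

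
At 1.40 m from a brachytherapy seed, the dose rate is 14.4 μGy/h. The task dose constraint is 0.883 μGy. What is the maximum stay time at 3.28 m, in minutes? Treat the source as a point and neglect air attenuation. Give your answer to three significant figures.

Using I₁d₁² = I₂d₂², rate at 3.28 m:
14.4 × (1.40/3.28)² = 14.4 × 0.1822 = 2.624 μGy/h.
Stay time = 0.883 μGy ÷ 2.624 μGy/h = 0.3365 h = 20.19 min.

20.2 min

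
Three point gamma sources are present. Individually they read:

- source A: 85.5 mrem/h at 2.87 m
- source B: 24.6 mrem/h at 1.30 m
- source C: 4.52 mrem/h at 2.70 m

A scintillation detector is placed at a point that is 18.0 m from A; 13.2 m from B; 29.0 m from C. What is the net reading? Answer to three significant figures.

Each source contributes Iᵢ·(dᵢ/rᵢ)²; contributions add.
A: 85.5 × (2.87/18.0)² = 2.174 mrem/h
B: 24.6 × (1.30/13.2)² = 0.2386 mrem/h
C: 4.52 × (2.70/29.0)² = 0.03918 mrem/h
Total = 2.174 + 0.2386 + 0.03918 = 2.452 mrem/h.

2.45 mrem/h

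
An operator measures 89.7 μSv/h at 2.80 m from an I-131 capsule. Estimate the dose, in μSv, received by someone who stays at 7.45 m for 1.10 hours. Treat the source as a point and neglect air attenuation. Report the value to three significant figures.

13.9 μSv

Since intensity falls as 1/r², rate at 7.45 m:
(2.80/7.45)² = 0.1413, so 89.7 × 0.1413 = 12.67 μSv/h.
Dose = rate × time = 12.67 μSv/h × 1.100 h = 13.94 μSv.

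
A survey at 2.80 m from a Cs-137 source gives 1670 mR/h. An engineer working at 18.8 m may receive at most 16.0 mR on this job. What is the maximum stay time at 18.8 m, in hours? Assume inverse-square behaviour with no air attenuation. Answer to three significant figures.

By the inverse-square law, rate at 18.8 m:
1670 × (2.80/18.8)² = 1670 × 0.02218 = 37.04 mR/h.
Stay time = 16.0 mR ÷ 37.04 mR/h = 0.4320 h.

0.432 h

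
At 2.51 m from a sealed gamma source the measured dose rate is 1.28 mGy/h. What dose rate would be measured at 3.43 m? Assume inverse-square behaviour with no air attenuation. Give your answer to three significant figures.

0.685 mGy/h

By the inverse-square law, scaling from 2.51 m to 3.43 m:
1.28 × (2.51/3.43)² = 1.28 × 0.5355 = 0.6854 mGy/h.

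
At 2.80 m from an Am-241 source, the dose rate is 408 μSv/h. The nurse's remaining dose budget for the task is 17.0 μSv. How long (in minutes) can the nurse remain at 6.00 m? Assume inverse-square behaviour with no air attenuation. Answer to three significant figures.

By the inverse-square law, rate at 6.00 m:
408 × (2.80/6.00)² = 408 × 0.2178 = 88.86 μSv/h.
Stay time = 17.0 μSv ÷ 88.86 μSv/h = 0.1913 h = 11.48 min.

11.5 min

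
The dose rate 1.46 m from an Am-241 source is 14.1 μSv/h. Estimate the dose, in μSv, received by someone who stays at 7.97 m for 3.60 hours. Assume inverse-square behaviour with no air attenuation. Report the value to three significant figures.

By the inverse-square law, rate at 7.97 m:
(1.46/7.97)² = 0.03356, so 14.1 × 0.03356 = 0.4732 μSv/h.
Dose = rate × time = 0.4732 μSv/h × 3.600 h = 1.704 μSv.

1.70 μSv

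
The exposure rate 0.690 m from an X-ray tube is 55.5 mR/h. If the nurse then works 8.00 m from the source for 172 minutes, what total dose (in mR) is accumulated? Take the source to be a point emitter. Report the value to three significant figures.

1.18 mR

Since intensity falls as 1/r², rate at 8.00 m:
55.5 × (0.690/8.00)² = 55.5 × 0.007439 = 0.4129 mR/h.
Dose = rate × time = 0.4129 mR/h × 2.867 h = 1.184 mR.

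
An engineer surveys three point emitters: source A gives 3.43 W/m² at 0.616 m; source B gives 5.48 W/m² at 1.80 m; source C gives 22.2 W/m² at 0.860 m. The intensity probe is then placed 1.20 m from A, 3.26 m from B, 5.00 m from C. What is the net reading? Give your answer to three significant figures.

Each source contributes Iᵢ·(dᵢ/rᵢ)²; contributions add.
A: 3.43 × (0.616/1.20)² = 0.9038 W/m²
B: 5.48 × (1.80/3.26)² = 1.671 W/m²
C: 22.2 × (0.860/5.00)² = 0.6568 W/m²
Total = 0.9038 + 1.671 + 0.6568 = 3.232 W/m².

3.23 W/m²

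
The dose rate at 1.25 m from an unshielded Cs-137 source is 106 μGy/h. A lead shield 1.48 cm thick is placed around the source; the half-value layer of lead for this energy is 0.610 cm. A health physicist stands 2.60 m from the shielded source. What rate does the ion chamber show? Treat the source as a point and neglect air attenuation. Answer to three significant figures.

4.56 μGy/h

Distance alone: (1.25/2.60)² = 0.2311, so 106 × 0.2311 = 24.50 μGy/h.
Shield: 1.48/0.610 = 2.426 half-value layers → attenuation 2^(−2.426) = 0.1861.
Combined: 24.50 × 0.1861 = 4.559 μGy/h.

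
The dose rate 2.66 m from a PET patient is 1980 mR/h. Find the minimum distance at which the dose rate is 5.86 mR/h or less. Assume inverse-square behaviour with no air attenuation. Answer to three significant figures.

48.9 m

Using I₁d₁² = I₂d₂², d₂ = d₁·√(I₁/I₂).
I₁/I₂ = 1980/5.86 = 337.9, so d₂ = 2.66 × √337.9 = 48.90 m.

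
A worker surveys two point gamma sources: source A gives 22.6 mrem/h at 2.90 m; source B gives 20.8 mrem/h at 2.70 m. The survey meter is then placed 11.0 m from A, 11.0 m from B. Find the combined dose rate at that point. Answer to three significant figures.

2.82 mrem/h

Each source contributes Iᵢ·(dᵢ/rᵢ)²; contributions add.
A: 22.6 × (2.90/11.0)² = 1.571 mrem/h
B: 20.8 × (2.70/11.0)² = 1.253 mrem/h
Total = 1.571 + 1.253 = 2.824 mrem/h.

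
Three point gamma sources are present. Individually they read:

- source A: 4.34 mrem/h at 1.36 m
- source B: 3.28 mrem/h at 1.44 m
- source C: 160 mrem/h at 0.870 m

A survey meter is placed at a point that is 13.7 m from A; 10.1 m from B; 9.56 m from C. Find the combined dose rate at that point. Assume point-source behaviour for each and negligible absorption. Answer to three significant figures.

1.43 mrem/h

By superposition, sum each source's inverse-square contribution:
A: 4.34 × (1.36/13.7)² = 0.04277 mrem/h
B: 3.28 × (1.44/10.1)² = 0.06667 mrem/h
C: 160 × (0.870/9.56)² = 1.325 mrem/h
Total = 0.04277 + 0.06667 + 1.325 = 1.434 mrem/h.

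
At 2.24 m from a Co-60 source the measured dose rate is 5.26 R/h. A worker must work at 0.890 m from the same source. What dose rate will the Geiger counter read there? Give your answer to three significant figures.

Applying the 1/r² law, scaling from 2.24 m to 0.890 m:
(2.24/0.890)² = 6.335, so 5.26 × 6.335 = 33.32 R/h.

33.3 R/h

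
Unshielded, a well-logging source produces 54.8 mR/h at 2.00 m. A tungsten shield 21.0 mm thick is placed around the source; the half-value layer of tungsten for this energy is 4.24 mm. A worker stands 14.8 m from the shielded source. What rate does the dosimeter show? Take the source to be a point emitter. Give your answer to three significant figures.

0.0323 mR/h

Distance alone: (2.00/14.8)² = 0.01826, so 54.8 × 0.01826 = 1.001 mR/h.
Shield: 21.0/4.24 = 4.953 half-value layers → attenuation 2^(−4.953) = 0.03228.
Combined: 1.001 × 0.03228 = 0.03231 mR/h.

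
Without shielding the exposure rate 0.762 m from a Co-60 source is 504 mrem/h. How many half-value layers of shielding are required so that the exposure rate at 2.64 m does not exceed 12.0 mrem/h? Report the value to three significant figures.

1.81 half-value layers

At 2.64 m, distance alone gives 504 × (0.762/2.64)² = 504 × 0.08331 = 41.99 mrem/h.
Further attenuation needed: 41.99/12.0 = 3.499.
n = log₂(3.499) = 1.807 half-value layers.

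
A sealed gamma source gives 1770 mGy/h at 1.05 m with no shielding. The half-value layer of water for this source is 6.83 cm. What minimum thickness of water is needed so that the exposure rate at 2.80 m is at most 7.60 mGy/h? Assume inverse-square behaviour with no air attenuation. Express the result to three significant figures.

At 2.80 m, distance alone gives (1.05/2.80)² = 0.1406, so 1770 × 0.1406 = 248.9 mGy/h.
Further attenuation needed: 248.9/7.60 = 32.75.
n = log₂(32.75) = 5.033 half-value layers.
Thickness = 5.033 × 6.83 cm = 34.38 cm.

34.4 cm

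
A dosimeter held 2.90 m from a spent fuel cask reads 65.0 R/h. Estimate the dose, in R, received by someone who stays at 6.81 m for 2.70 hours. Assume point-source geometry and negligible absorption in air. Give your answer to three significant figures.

31.8 R

Intensity scales as (d₁/d₂)², so rate at 6.81 m:
65.0 × (2.90/6.81)² = 65.0 × 0.1813 = 11.78 R/h.
Dose = rate × time = 11.78 R/h × 2.700 h = 31.81 R.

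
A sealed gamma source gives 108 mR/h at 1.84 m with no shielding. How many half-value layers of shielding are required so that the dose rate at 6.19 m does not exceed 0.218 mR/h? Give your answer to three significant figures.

At 6.19 m, distance alone gives (1.84/6.19)² = 0.08836, so 108 × 0.08836 = 9.543 mR/h.
Further attenuation needed: 9.543/0.218 = 43.78.
n = log₂(43.78) = 5.452 half-value layers.

5.45 half-value layers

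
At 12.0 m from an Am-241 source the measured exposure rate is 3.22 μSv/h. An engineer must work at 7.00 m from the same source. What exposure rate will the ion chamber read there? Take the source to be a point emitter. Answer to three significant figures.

9.46 μSv/h

Intensity scales as (d₁/d₂)², so scaling from 12.0 m to 7.00 m:
3.22 × (12.0/7.00)² = 3.22 × 2.939 = 9.464 μSv/h.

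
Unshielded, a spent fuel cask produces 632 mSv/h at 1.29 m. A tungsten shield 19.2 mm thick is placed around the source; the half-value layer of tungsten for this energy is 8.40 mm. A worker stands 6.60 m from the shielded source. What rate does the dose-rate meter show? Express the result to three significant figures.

Distance alone: 632 × (1.29/6.60)² = 632 × 0.03820 = 24.14 mSv/h.
Shield: 19.2/8.40 = 2.286 half-value layers → attenuation 2^(−2.286) = 0.2050.
Combined: 24.14 × 0.2050 = 4.949 mSv/h.

4.95 mSv/h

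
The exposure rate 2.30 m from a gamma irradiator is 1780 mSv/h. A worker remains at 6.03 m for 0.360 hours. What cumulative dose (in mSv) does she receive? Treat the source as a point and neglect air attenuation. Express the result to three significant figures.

Using I₁d₁² = I₂d₂², rate at 6.03 m:
1780 × (2.30/6.03)² = 1780 × 0.1455 = 259.0 mSv/h.
Dose = rate × time = 259.0 mSv/h × 0.3600 h = 93.24 mSv.

93.2 mSv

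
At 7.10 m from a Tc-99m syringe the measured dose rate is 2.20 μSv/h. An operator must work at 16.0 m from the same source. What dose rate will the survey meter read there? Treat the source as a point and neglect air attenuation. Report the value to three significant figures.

0.433 μSv/h

Intensity scales as (d₁/d₂)², so scaling from 7.10 m to 16.0 m:
(7.10/16.0)² = 0.1969, so 2.20 × 0.1969 = 0.4332 μSv/h.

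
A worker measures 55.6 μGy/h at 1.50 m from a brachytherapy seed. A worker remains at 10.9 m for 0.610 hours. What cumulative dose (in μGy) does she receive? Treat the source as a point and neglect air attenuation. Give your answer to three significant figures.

0.642 μGy

Since intensity falls as 1/r², rate at 10.9 m:
(1.50/10.9)² = 0.01894, so 55.6 × 0.01894 = 1.053 μGy/h.
Dose = rate × time = 1.053 μGy/h × 0.6100 h = 0.6423 μGy.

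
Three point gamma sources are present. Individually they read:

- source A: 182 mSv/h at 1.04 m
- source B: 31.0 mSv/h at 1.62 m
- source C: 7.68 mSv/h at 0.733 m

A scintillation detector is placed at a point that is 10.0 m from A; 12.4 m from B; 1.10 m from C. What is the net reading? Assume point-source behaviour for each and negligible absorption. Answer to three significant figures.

Each source contributes Iᵢ·(dᵢ/rᵢ)²; contributions add.
A: 182 × (1.04/10.0)² = 1.969 mSv/h
B: 31.0 × (1.62/12.4)² = 0.5291 mSv/h
C: 7.68 × (0.733/1.10)² = 3.410 mSv/h
Total = 1.969 + 0.5291 + 3.410 = 5.908 mSv/h.

5.91 mSv/h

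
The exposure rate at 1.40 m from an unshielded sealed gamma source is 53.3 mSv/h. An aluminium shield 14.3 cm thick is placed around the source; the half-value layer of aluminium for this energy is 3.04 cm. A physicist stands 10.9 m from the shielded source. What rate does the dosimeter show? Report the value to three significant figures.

Distance alone: (1.40/10.9)² = 0.01650, so 53.3 × 0.01650 = 0.8794 mSv/h.
Shield: 14.3/3.04 = 4.704 half-value layers → attenuation 2^(−4.704) = 0.03837.
Combined: 0.8794 × 0.03837 = 0.03374 mSv/h.

0.0337 mSv/h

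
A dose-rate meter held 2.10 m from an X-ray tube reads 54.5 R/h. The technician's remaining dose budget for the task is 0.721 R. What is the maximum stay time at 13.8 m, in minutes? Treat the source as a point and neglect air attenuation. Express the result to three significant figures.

Using I₁d₁² = I₂d₂², rate at 13.8 m:
54.5 × (2.10/13.8)² = 54.5 × 0.02316 = 1.262 R/h.
Stay time = 0.721 R ÷ 1.262 R/h = 0.5713 h = 34.28 min.

34.3 min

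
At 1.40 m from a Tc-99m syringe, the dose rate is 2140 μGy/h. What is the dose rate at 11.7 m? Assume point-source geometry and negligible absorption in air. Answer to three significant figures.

By the inverse-square law, the rate at 11.7 m is
(1.40/11.7)² = 0.01432, so 2140 × 0.01432 = 30.64 μGy/h.

30.6 μGy/h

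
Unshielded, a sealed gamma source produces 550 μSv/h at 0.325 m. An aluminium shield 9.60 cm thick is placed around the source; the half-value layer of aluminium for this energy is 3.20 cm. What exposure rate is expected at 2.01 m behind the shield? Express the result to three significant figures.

1.80 μSv/h

Distance alone: 550 × (0.325/2.01)² = 550 × 0.02614 = 14.38 μSv/h.
Shield: 9.60/3.20 = 3.000 half-value layers → attenuation 2^(−3.000) = 0.1250.
Combined: 14.38 × 0.1250 = 1.798 μSv/h.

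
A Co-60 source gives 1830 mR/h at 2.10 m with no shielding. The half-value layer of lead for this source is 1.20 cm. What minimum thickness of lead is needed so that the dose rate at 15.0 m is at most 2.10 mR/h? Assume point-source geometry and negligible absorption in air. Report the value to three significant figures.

At 15.0 m, distance alone gives 1830 × (2.10/15.0)² = 1830 × 0.01960 = 35.87 mR/h.
Further attenuation needed: 35.87/2.10 = 17.08.
n = log₂(17.08) = 4.094 half-value layers.
Thickness = 4.094 × 1.20 cm = 4.913 cm.

4.91 cm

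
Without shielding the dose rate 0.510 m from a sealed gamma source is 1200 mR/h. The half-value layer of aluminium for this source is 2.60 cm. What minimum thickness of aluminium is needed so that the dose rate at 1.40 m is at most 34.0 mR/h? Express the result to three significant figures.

At 1.40 m, distance alone gives (0.510/1.40)² = 0.1327, so 1200 × 0.1327 = 159.2 mR/h.
Further attenuation needed: 159.2/34.0 = 4.682.
n = log₂(4.682) = 2.227 half-value layers.
Thickness = 2.227 × 2.60 cm = 5.790 cm.

5.79 cm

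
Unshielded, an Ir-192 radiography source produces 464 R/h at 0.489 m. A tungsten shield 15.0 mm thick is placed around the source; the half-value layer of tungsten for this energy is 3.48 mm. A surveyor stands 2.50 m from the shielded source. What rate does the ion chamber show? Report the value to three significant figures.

Distance alone: 464 × (0.489/2.50)² = 464 × 0.03826 = 17.75 R/h.
Shield: 15.0/3.48 = 4.310 half-value layers → attenuation 2^(−4.310) = 0.05042.
Combined: 17.75 × 0.05042 = 0.8950 R/h.

0.895 R/h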